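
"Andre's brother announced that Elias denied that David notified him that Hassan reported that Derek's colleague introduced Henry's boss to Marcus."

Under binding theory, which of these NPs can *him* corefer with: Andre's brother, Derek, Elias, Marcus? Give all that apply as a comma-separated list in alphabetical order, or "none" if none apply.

*him* is a pronoun; Principle B requires it to be free in its binding domain — the clause headed by 'notified'.
— Andre's brother: subject of the matrix clause; c-commands the pronoun but lies outside its binding domain — allowed.
— Derek: possessor inside the subject DP of the clause headed by 'introduced'; is c-commanded by the pronoun; coreference would bind this R-expression — blocked (Principle C).
— Elias: subject of the clause headed by 'denied'; c-commands the pronoun but lies outside its binding domain — allowed.
— Marcus: second object of the clause headed by 'introduced'; is c-commanded by the pronoun; coreference would bind this R-expression — blocked (Principle C).

Andre's brother, Elias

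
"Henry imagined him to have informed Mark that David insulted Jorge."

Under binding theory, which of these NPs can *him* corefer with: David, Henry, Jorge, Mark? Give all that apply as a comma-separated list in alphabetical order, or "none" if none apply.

*him* is a pronoun; Principle B requires it to be free in its binding domain — the matrix clause.
— David: subject of the clause headed by 'insulted'; is c-commanded by the pronoun; coreference would bind this R-expression — blocked (Principle C).
— Henry: subject of the matrix clause; c-commands the pronoun within its binding domain — blocked (Principle B).
— Jorge: object of the clause headed by 'insulted'; is c-commanded by the pronoun; coreference would bind this R-expression — blocked (Principle C).
— Mark: object of the clause headed by 'informed'; is c-commanded by the pronoun; coreference would bind this R-expression — blocked (Principle C).

none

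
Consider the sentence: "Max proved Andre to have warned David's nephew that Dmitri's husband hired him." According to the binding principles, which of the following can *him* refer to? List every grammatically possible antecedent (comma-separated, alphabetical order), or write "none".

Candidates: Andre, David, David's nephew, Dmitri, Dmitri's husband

Andre, David, David's nephew, Dmitri

*him* is a pronoun; Principle B requires it to be free in its binding domain — the clause headed by 'hired'.
— Andre: subject of the clause headed by 'warned'; c-commands the pronoun but lies outside its binding domain — allowed.
— David: possessor inside the object DP of the clause headed by 'warned'; does not c-command the pronoun — Principle B does not apply; allowed.
— David's nephew: object of the clause headed by 'warned'; c-commands the pronoun but lies outside its binding domain — allowed.
— Dmitri: possessor inside the subject DP of the clause headed by 'hired'; does not c-command the pronoun — Principle B does not apply; allowed.
— Dmitri's husband: subject of the clause headed by 'hired'; c-commands the pronoun within its binding domain — blocked (Principle B).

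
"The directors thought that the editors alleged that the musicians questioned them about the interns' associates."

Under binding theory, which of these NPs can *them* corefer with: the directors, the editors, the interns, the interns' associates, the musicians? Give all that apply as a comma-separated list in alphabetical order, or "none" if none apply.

the directors, the editors

*them* is a pronoun; Principle B requires it to be free in its binding domain — the clause headed by 'questioned'.
— the directors: subject of the matrix clause; c-commands the pronoun but lies outside its binding domain — allowed.
— the editors: subject of the clause headed by 'alleged'; c-commands the pronoun but lies outside its binding domain — allowed.
— the interns: possessor inside the second object DP of the clause headed by 'questioned'; is c-commanded by the pronoun; coreference would bind this R-expression — blocked (Principle C).
— the interns' associates: second object of the clause headed by 'questioned'; is c-commanded by the pronoun; coreference would bind this R-expression — blocked (Principle C).
— the musicians: subject of the clause headed by 'questioned'; c-commands the pronoun within its binding domain — blocked (Principle B).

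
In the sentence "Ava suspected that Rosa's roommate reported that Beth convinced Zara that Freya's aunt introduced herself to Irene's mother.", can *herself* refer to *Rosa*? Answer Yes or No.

*herself* is a reflexive; Principle A requires it to be bound within its binding domain — the clause headed by 'introduced'.
— Rosa: possessor inside the subject DP of the clause headed by 'reported'; does not c-command the reflexive — cannot bind it (Principle A).

No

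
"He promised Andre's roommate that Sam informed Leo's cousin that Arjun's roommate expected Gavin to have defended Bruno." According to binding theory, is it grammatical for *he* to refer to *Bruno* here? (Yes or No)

*Bruno* is an R-expression; Principle C requires it to be free (not bound by any c-commanding expression).
— he: subject of the matrix clause; the pronoun c-commands the R-expression — coreference blocked (Principle C).

No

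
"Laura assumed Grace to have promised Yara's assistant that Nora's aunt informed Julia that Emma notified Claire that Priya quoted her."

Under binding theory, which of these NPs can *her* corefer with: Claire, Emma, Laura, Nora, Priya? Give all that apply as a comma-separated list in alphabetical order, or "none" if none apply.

Claire, Emma, Laura, Nora

*her* is a pronoun; Principle B requires it to be free in its binding domain — the clause headed by 'quoted'.
— Claire: object of the clause headed by 'notified'; c-commands the pronoun but lies outside its binding domain — allowed.
— Emma: subject of the clause headed by 'notified'; c-commands the pronoun but lies outside its binding domain — allowed.
— Laura: subject of the matrix clause; c-commands the pronoun but lies outside its binding domain — allowed.
— Nora: possessor inside the subject DP of the clause headed by 'informed'; does not c-command the pronoun — Principle B does not apply; allowed.
— Priya: subject of the clause headed by 'quoted'; c-commands the pronoun within its binding domain — blocked (Principle B).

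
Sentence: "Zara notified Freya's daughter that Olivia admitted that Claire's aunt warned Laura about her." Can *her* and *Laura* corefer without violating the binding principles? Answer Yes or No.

No

*Laura* is an R-expression; Principle C requires it to be free (not bound by any c-commanding expression).
— her: second object of the clause headed by 'warned'; the R-expression locally c-commands the pronoun — coreference blocked (Principle B on the pronoun).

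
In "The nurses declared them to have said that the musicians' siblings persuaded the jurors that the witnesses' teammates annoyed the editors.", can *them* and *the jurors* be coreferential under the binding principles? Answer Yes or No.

*the jurors* is an R-expression; Principle C requires it to be free (not bound by any c-commanding expression).
— them: subject of the clause headed by 'said'; the pronoun c-commands the R-expression — coreference blocked (Principle C).

No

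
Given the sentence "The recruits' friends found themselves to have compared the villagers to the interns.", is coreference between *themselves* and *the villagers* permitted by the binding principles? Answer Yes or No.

*themselves* is a reflexive; Principle A requires it to be bound within its binding domain — the matrix clause.
— the villagers: object of the clause headed by 'compared'; does not c-command the reflexive — cannot bind it (Principle A).

No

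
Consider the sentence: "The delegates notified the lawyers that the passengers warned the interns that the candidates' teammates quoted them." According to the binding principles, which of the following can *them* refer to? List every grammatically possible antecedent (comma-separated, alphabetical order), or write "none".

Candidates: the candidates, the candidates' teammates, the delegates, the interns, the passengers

*them* is a pronoun; Principle B requires it to be free in its binding domain — the clause headed by 'quoted'.
— the candidates: possessor inside the subject DP of the clause headed by 'quoted'; does not c-command the pronoun — Principle B does not apply; allowed.
— the candidates' teammates: subject of the clause headed by 'quoted'; c-commands the pronoun within its binding domain — blocked (Principle B).
— the delegates: subject of the matrix clause; c-commands the pronoun but lies outside its binding domain — allowed.
— the interns: object of the clause headed by 'warned'; c-commands the pronoun but lies outside its binding domain — allowed.
— the passengers: subject of the clause headed by 'warned'; c-commands the pronoun but lies outside its binding domain — allowed.

the candidates, the delegates, the interns, the passengers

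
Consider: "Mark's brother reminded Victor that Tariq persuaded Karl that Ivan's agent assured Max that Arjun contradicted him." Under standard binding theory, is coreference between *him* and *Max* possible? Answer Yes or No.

Yes

*Max* is an R-expression; Principle C requires it to be free (not bound by any c-commanding expression).
— him: object of the clause headed by 'contradicted'; the pronoun does not c-command the R-expression — coreference allowed.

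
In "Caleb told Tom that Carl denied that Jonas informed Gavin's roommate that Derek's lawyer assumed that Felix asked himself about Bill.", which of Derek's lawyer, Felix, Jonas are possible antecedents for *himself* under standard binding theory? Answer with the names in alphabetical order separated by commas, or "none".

Felix

*himself* is a reflexive; Principle A requires it to be bound within its binding domain — the clause headed by 'asked'.
— Derek's lawyer: subject of the clause headed by 'assumed'; c-commands the reflexive but lies outside its binding domain — cannot bind it (Principle A).
— Felix: subject of the clause headed by 'asked'; c-commands the reflexive within its binding domain — allowed (Principle A).
— Jonas: subject of the clause headed by 'informed'; c-commands the reflexive but lies outside its binding domain — cannot bind it (Principle A).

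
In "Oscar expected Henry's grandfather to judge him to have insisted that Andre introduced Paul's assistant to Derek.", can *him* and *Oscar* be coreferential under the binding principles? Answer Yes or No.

Yes

*Oscar* is an R-expression; Principle C requires it to be free (not bound by any c-commanding expression).
— him: subject of the clause headed by 'insisted'; the pronoun does not c-command the R-expression — coreference allowed.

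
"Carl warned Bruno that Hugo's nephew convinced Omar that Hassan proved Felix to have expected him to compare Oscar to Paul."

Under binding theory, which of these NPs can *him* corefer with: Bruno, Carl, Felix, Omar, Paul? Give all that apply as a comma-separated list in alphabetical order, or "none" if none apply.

*him* is a pronoun; Principle B requires it to be free in its binding domain — the clause headed by 'expected'.
— Bruno: object of the matrix clause; c-commands the pronoun but lies outside its binding domain — allowed.
— Carl: subject of the matrix clause; c-commands the pronoun but lies outside its binding domain — allowed.
— Felix: subject of the clause headed by 'expected'; c-commands the pronoun within its binding domain — blocked (Principle B).
— Omar: object of the clause headed by 'convinced'; c-commands the pronoun but lies outside its binding domain — allowed.
— Paul: second object of the clause headed by 'compare'; is c-commanded by the pronoun; coreference would bind this R-expression — blocked (Principle C).

Bruno, Carl, Omar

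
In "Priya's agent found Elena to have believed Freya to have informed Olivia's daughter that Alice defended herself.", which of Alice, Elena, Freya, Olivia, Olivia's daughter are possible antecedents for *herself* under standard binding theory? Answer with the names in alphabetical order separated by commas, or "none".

*herself* is a reflexive; Principle A requires it to be bound within its binding domain — the clause headed by 'defended'.
— Alice: subject of the clause headed by 'defended'; c-commands the reflexive within its binding domain — allowed (Principle A).
— Elena: subject of the clause headed by 'believed'; c-commands the reflexive but lies outside its binding domain — cannot bind it (Principle A).
— Freya: subject of the clause headed by 'informed'; c-commands the reflexive but lies outside its binding domain — cannot bind it (Principle A).
— Olivia: possessor inside the object DP of the clause headed by 'informed'; does not c-command the reflexive — cannot bind it (Principle A).
— Olivia's daughter: object of the clause headed by 'informed'; c-commands the reflexive but lies outside its binding domain — cannot bind it (Principle A).

Alice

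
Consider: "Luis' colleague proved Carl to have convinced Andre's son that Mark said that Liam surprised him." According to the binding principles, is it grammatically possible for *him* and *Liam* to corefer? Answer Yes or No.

No

*him* is a pronoun; Principle B requires it to be free in its binding domain — the clause headed by 'surprised'.
— Liam: subject of the clause headed by 'surprised'; c-commands the pronoun within its binding domain — blocked (Principle B).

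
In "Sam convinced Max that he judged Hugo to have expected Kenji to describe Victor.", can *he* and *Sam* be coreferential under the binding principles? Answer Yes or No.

Yes

*Sam* is an R-expression; Principle C requires it to be free (not bound by any c-commanding expression).
— he: subject of the clause headed by 'judged'; the pronoun does not c-command the R-expression — coreference allowed.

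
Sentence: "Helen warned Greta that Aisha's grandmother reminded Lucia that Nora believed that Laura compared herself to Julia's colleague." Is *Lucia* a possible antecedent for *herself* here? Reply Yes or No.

*herself* is a reflexive; Principle A requires it to be bound within its binding domain — the clause headed by 'compared'.
— Lucia: object of the clause headed by 'reminded'; c-commands the reflexive but lies outside its binding domain — cannot bind it (Principle A).

No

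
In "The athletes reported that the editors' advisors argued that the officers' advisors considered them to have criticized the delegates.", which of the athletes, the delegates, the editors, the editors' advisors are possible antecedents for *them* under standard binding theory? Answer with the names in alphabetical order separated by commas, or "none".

*them* is a pronoun; Principle B requires it to be free in its binding domain — the clause headed by 'considered'.
— the athletes: subject of the matrix clause; c-commands the pronoun but lies outside its binding domain — allowed.
— the delegates: object of the clause headed by 'criticized'; is c-commanded by the pronoun; coreference would bind this R-expression — blocked (Principle C).
— the editors: possessor inside the subject DP of the clause headed by 'argued'; does not c-command the pronoun — Principle B does not apply; allowed.
— the editors' advisors: subject of the clause headed by 'argued'; c-commands the pronoun but lies outside its binding domain — allowed.

the athletes, the editors, the editors' advisors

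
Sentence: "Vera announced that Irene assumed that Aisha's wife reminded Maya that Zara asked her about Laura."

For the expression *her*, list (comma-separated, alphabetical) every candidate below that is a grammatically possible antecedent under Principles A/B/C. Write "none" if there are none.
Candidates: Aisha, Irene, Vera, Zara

Aisha, Irene, Vera

*her* is a pronoun; Principle B requires it to be free in its binding domain — the clause headed by 'asked'.
— Aisha: possessor inside the subject DP of the clause headed by 'reminded'; does not c-command the pronoun — Principle B does not apply; allowed.
— Irene: subject of the clause headed by 'assumed'; c-commands the pronoun but lies outside its binding domain — allowed.
— Vera: subject of the matrix clause; c-commands the pronoun but lies outside its binding domain — allowed.
— Zara: subject of the clause headed by 'asked'; c-commands the pronoun within its binding domain — blocked (Principle B).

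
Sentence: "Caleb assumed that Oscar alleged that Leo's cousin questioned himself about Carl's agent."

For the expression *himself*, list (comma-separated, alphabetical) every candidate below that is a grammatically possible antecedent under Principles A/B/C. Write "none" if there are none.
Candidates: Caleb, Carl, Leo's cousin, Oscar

*himself* is a reflexive; Principle A requires it to be bound within its binding domain — the clause headed by 'questioned'.
— Caleb: subject of the matrix clause; c-commands the reflexive but lies outside its binding domain — cannot bind it (Principle A).
— Carl: possessor inside the second object DP of the clause headed by 'questioned'; does not c-command the reflexive — cannot bind it (Principle A).
— Leo's cousin: subject of the clause headed by 'questioned'; c-commands the reflexive within its binding domain — allowed (Principle A).
— Oscar: subject of the clause headed by 'alleged'; c-commands the reflexive but lies outside its binding domain — cannot bind it (Principle A).

Leo's cousin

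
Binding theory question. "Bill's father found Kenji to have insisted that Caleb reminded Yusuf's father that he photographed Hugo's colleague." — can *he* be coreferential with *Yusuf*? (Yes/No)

Yes

*he* is a pronoun; Principle B requires it to be free in its binding domain — the clause headed by 'photographed'.
— Yusuf: possessor inside the object DP of the clause headed by 'reminded'; does not c-command the pronoun — Principle B does not apply; allowed.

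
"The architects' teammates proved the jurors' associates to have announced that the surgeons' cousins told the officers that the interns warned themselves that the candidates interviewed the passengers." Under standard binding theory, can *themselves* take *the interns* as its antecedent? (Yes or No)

*themselves* is a reflexive; Principle A requires it to be bound within its binding domain — the clause headed by 'warned'.
— the interns: subject of the clause headed by 'warned'; c-commands the reflexive within its binding domain — allowed (Principle A).

Yes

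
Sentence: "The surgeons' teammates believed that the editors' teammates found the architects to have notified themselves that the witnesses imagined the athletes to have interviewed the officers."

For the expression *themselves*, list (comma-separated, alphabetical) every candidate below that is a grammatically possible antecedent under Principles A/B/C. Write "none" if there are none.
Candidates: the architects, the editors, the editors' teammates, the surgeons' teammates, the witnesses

*themselves* is a reflexive; Principle A requires it to be bound within its binding domain — the clause headed by 'notified'.
— the architects: subject of the clause headed by 'notified'; c-commands the reflexive within its binding domain — allowed (Principle A).
— the editors: possessor inside the subject DP of the clause headed by 'found'; does not c-command the reflexive — cannot bind it (Principle A).
— the editors' teammates: subject of the clause headed by 'found'; c-commands the reflexive but lies outside its binding domain — cannot bind it (Principle A).
— the surgeons' teammates: subject of the matrix clause; c-commands the reflexive but lies outside its binding domain — cannot bind it (Principle A).
— the witnesses: subject of the clause headed by 'imagined'; does not c-command the reflexive — cannot bind it (Principle A).

the architects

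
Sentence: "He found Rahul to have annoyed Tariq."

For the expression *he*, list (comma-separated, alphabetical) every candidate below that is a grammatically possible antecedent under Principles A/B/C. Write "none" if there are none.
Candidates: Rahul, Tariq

*he* is a pronoun; Principle B requires it to be free in its binding domain — the matrix clause.
— Rahul: subject of the clause headed by 'annoyed'; is c-commanded by the pronoun; coreference would bind this R-expression — blocked (Principle C).
— Tariq: object of the clause headed by 'annoyed'; is c-commanded by the pronoun; coreference would bind this R-expression — blocked (Principle C).

none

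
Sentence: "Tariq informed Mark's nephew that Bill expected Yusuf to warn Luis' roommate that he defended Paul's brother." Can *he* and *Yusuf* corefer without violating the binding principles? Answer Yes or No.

Yes

*Yusuf* is an R-expression; Principle C requires it to be free (not bound by any c-commanding expression).
— he: subject of the clause headed by 'defended'; the pronoun does not c-command the R-expression — coreference allowed.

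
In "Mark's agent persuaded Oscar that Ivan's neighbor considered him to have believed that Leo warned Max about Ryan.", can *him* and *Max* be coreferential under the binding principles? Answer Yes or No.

*Max* is an R-expression; Principle C requires it to be free (not bound by any c-commanding expression).
— him: subject of the clause headed by 'believed'; the pronoun c-commands the R-expression — coreference blocked (Principle C).

No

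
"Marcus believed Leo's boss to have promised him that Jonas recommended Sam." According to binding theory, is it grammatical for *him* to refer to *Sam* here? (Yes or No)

*Sam* is an R-expression; Principle C requires it to be free (not bound by any c-commanding expression).
— him: object of the clause headed by 'promised'; the pronoun c-commands the R-expression — coreference blocked (Principle C).

No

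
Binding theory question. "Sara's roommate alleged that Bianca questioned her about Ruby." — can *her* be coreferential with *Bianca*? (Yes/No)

No

*her* is a pronoun; Principle B requires it to be free in its binding domain — the clause headed by 'questioned'.
— Bianca: subject of the clause headed by 'questioned'; c-commands the pronoun within its binding domain — blocked (Principle B).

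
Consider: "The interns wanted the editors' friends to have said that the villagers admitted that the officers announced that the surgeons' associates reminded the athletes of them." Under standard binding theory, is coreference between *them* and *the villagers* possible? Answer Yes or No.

Yes

*the villagers* is an R-expression; Principle C requires it to be free (not bound by any c-commanding expression).
— them: second object of the clause headed by 'reminded'; the pronoun does not c-command the R-expression — coreference allowed.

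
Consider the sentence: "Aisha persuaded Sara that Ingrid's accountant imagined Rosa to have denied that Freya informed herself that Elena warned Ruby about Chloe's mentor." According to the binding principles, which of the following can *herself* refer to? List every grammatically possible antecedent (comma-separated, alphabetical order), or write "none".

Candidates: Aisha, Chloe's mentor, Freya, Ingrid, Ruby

*herself* is a reflexive; Principle A requires it to be bound within its binding domain — the clause headed by 'informed'.
— Aisha: subject of the matrix clause; c-commands the reflexive but lies outside its binding domain — cannot bind it (Principle A).
— Chloe's mentor: second object of the clause headed by 'warned'; does not c-command the reflexive — cannot bind it (Principle A).
— Freya: subject of the clause headed by 'informed'; c-commands the reflexive within its binding domain — allowed (Principle A).
— Ingrid: possessor inside the subject DP of the clause headed by 'imagined'; does not c-command the reflexive — cannot bind it (Principle A).
— Ruby: object of the clause headed by 'warned'; does not c-command the reflexive — cannot bind it (Principle A).

Freya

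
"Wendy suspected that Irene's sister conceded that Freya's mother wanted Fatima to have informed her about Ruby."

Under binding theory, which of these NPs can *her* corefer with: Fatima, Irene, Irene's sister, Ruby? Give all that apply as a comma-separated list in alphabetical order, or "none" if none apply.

Irene, Irene's sister

*her* is a pronoun; Principle B requires it to be free in its binding domain — the clause headed by 'informed'.
— Fatima: subject of the clause headed by 'informed'; c-commands the pronoun within its binding domain — blocked (Principle B).
— Irene: possessor inside the subject DP of the clause headed by 'conceded'; does not c-command the pronoun — Principle B does not apply; allowed.
— Irene's sister: subject of the clause headed by 'conceded'; c-commands the pronoun but lies outside its binding domain — allowed.
— Ruby: second object of the clause headed by 'informed'; is c-commanded by the pronoun; coreference would bind this R-expression — blocked (Principle C).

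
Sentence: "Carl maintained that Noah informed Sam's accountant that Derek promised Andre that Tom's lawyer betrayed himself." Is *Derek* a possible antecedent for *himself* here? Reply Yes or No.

No

*himself* is a reflexive; Principle A requires it to be bound within its binding domain — the clause headed by 'betrayed'.
— Derek: subject of the clause headed by 'promised'; c-commands the reflexive but lies outside its binding domain — cannot bind it (Principle A).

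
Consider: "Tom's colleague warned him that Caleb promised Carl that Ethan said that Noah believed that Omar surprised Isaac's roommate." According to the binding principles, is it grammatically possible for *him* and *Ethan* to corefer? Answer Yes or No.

No

*him* is a pronoun; Principle B requires it to be free in its binding domain — the matrix clause.
— Ethan: subject of the clause headed by 'said'; is c-commanded by the pronoun; coreference would bind this R-expression — blocked (Principle C).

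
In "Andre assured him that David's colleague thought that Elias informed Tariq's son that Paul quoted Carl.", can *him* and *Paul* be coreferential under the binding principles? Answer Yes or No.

No

*Paul* is an R-expression; Principle C requires it to be free (not bound by any c-commanding expression).
— him: object of the matrix clause; the pronoun c-commands the R-expression — coreference blocked (Principle C).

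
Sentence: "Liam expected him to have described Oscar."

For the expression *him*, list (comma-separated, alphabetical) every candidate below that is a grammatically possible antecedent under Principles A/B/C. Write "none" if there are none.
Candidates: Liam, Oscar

none

*him* is a pronoun; Principle B requires it to be free in its binding domain — the matrix clause.
— Liam: subject of the matrix clause; c-commands the pronoun within its binding domain — blocked (Principle B).
— Oscar: object of the clause headed by 'described'; is c-commanded by the pronoun; coreference would bind this R-expression — blocked (Principle C).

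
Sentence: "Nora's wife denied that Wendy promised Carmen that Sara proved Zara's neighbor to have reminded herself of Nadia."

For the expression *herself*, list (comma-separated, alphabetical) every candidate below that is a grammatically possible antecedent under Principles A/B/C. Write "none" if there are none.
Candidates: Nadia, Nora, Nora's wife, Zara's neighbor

Zara's neighbor

*herself* is a reflexive; Principle A requires it to be bound within its binding domain — the clause headed by 'reminded'.
— Nadia: second object of the clause headed by 'reminded'; does not c-command the reflexive — cannot bind it (Principle A).
— Nora: possessor inside the subject DP of the matrix clause; does not c-command the reflexive — cannot bind it (Principle A).
— Nora's wife: subject of the matrix clause; c-commands the reflexive but lies outside its binding domain — cannot bind it (Principle A).
— Zara's neighbor: subject of the clause headed by 'reminded'; c-commands the reflexive within its binding domain — allowed (Principle A).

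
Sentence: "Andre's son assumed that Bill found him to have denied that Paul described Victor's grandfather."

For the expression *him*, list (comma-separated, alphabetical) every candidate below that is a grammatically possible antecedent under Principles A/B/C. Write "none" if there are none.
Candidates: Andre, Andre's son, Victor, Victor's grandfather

*him* is a pronoun; Principle B requires it to be free in its binding domain — the clause headed by 'found'.
— Andre: possessor inside the subject DP of the matrix clause; does not c-command the pronoun — Principle B does not apply; allowed.
— Andre's son: subject of the matrix clause; c-commands the pronoun but lies outside its binding domain — allowed.
— Victor: possessor inside the object DP of the clause headed by 'described'; is c-commanded by the pronoun; coreference would bind this R-expression — blocked (Principle C).
— Victor's grandfather: object of the clause headed by 'described'; is c-commanded by the pronoun; coreference would bind this R-expression — blocked (Principle C).

Andre, Andre's son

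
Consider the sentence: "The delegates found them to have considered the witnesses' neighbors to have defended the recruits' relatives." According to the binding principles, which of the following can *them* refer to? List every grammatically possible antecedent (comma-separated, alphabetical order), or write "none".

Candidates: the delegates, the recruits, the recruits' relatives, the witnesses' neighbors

none

*them* is a pronoun; Principle B requires it to be free in its binding domain — the matrix clause.
— the delegates: subject of the matrix clause; c-commands the pronoun within its binding domain — blocked (Principle B).
— the recruits: possessor inside the object DP of the clause headed by 'defended'; is c-commanded by the pronoun; coreference would bind this R-expression — blocked (Principle C).
— the recruits' relatives: object of the clause headed by 'defended'; is c-commanded by the pronoun; coreference would bind this R-expression — blocked (Principle C).
— the witnesses' neighbors: subject of the clause headed by 'defended'; is c-commanded by the pronoun; coreference would bind this R-expression — blocked (Principle C).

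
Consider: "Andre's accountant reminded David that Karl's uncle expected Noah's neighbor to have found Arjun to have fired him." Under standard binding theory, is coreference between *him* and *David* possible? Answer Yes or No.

*David* is an R-expression; Principle C requires it to be free (not bound by any c-commanding expression).
— him: object of the clause headed by 'fired'; the pronoun does not c-command the R-expression — coreference allowed.

Yes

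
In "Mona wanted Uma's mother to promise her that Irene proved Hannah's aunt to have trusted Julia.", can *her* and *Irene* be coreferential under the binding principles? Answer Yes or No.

*Irene* is an R-expression; Principle C requires it to be free (not bound by any c-commanding expression).
— her: object of the clause headed by 'promise'; the pronoun c-commands the R-expression — coreference blocked (Principle C).

No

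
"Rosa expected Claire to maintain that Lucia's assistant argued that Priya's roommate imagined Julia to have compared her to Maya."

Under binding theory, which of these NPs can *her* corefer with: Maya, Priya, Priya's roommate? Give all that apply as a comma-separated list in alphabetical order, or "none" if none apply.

Priya, Priya's roommate

*her* is a pronoun; Principle B requires it to be free in its binding domain — the clause headed by 'compared'.
— Maya: second object of the clause headed by 'compared'; is c-commanded by the pronoun; coreference would bind this R-expression — blocked (Principle C).
— Priya: possessor inside the subject DP of the clause headed by 'imagined'; does not c-command the pronoun — Principle B does not apply; allowed.
— Priya's roommate: subject of the clause headed by 'imagined'; c-commands the pronoun but lies outside its binding domain — allowed.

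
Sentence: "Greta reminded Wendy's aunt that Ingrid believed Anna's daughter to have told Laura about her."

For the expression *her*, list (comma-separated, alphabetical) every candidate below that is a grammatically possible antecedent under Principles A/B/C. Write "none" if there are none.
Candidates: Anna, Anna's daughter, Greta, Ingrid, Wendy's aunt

*her* is a pronoun; Principle B requires it to be free in its binding domain — the clause headed by 'told'.
— Anna: possessor inside the subject DP of the clause headed by 'told'; does not c-command the pronoun — Principle B does not apply; allowed.
— Anna's daughter: subject of the clause headed by 'told'; c-commands the pronoun within its binding domain — blocked (Principle B).
— Greta: subject of the matrix clause; c-commands the pronoun but lies outside its binding domain — allowed.
— Ingrid: subject of the clause headed by 'believed'; c-commands the pronoun but lies outside its binding domain — allowed.
— Wendy's aunt: object of the matrix clause; c-commands the pronoun but lies outside its binding domain — allowed.

Anna, Greta, Ingrid, Wendy's aunt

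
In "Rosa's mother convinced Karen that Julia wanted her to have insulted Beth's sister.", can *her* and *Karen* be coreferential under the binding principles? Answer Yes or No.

Yes

*Karen* is an R-expression; Principle C requires it to be free (not bound by any c-commanding expression).
— her: subject of the clause headed by 'insulted'; the pronoun does not c-command the R-expression — coreference allowed.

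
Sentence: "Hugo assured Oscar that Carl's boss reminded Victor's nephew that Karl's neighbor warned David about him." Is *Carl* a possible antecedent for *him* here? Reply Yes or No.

*him* is a pronoun; Principle B requires it to be free in its binding domain — the clause headed by 'warned'.
— Carl: possessor inside the subject DP of the clause headed by 'reminded'; does not c-command the pronoun — Principle B does not apply; allowed.

Yes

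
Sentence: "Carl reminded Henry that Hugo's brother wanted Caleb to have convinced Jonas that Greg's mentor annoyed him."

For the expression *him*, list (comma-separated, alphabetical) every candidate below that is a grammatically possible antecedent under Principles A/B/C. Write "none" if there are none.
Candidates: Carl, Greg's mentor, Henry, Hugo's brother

Carl, Henry, Hugo's brother

*him* is a pronoun; Principle B requires it to be free in its binding domain — the clause headed by 'annoyed'.
— Carl: subject of the matrix clause; c-commands the pronoun but lies outside its binding domain — allowed.
— Greg's mentor: subject of the clause headed by 'annoyed'; c-commands the pronoun within its binding domain — blocked (Principle B).
— Henry: object of the matrix clause; c-commands the pronoun but lies outside its binding domain — allowed.
— Hugo's brother: subject of the clause headed by 'wanted'; c-commands the pronoun but lies outside its binding domain — allowed.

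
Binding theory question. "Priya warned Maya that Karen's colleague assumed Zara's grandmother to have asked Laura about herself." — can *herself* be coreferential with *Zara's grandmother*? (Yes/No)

Yes

*herself* is a reflexive; Principle A requires it to be bound within its binding domain — the clause headed by 'asked'.
— Zara's grandmother: subject of the clause headed by 'asked'; c-commands the reflexive within its binding domain — allowed (Principle A).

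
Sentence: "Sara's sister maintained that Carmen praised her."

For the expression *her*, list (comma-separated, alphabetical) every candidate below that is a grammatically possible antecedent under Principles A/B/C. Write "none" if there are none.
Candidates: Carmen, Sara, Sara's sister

Sara, Sara's sister

*her* is a pronoun; Principle B requires it to be free in its binding domain — the clause headed by 'praised'.
— Carmen: subject of the clause headed by 'praised'; c-commands the pronoun within its binding domain — blocked (Principle B).
— Sara: possessor inside the subject DP of the matrix clause; does not c-command the pronoun — Principle B does not apply; allowed.
— Sara's sister: subject of the matrix clause; c-commands the pronoun but lies outside its binding domain — allowed.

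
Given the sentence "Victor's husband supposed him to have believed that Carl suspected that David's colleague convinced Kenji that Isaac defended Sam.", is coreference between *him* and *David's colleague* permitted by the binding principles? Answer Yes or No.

*him* is a pronoun; Principle B requires it to be free in its binding domain — the matrix clause.
— David's colleague: subject of the clause headed by 'convinced'; is c-commanded by the pronoun; coreference would bind this R-expression — blocked (Principle C).

No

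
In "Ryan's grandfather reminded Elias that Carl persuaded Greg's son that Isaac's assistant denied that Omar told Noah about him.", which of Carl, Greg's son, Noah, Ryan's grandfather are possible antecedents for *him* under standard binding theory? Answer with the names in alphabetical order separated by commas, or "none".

*him* is a pronoun; Principle B requires it to be free in its binding domain — the clause headed by 'told'.
— Carl: subject of the clause headed by 'persuaded'; c-commands the pronoun but lies outside its binding domain — allowed.
— Greg's son: object of the clause headed by 'persuaded'; c-commands the pronoun but lies outside its binding domain — allowed.
— Noah: object of the clause headed by 'told'; c-commands the pronoun within its binding domain — blocked (Principle B).
— Ryan's grandfather: subject of the matrix clause; c-commands the pronoun but lies outside its binding domain — allowed.

Carl, Greg's son, Ryan's grandfather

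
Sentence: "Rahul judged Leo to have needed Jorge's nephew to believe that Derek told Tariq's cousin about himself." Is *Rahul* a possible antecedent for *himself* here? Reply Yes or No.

No

*himself* is a reflexive; Principle A requires it to be bound within its binding domain — the clause headed by 'told'.
— Rahul: subject of the matrix clause; c-commands the reflexive but lies outside its binding domain — cannot bind it (Principle A).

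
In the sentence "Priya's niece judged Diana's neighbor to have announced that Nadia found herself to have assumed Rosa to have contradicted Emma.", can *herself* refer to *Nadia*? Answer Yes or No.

*herself* is a reflexive; Principle A requires it to be bound within its binding domain — the clause headed by 'found'.
— Nadia: subject of the clause headed by 'found'; c-commands the reflexive within its binding domain — allowed (Principle A).

Yes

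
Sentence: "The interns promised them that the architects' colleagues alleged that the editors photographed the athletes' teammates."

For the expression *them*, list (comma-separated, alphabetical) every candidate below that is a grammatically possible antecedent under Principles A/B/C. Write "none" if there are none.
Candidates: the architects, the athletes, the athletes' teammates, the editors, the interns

*them* is a pronoun; Principle B requires it to be free in its binding domain — the matrix clause.
— the architects: possessor inside the subject DP of the clause headed by 'alleged'; is c-commanded by the pronoun; coreference would bind this R-expression — blocked (Principle C).
— the athletes: possessor inside the object DP of the clause headed by 'photographed'; is c-commanded by the pronoun; coreference would bind this R-expression — blocked (Principle C).
— the athletes' teammates: object of the clause headed by 'photographed'; is c-commanded by the pronoun; coreference would bind this R-expression — blocked (Principle C).
— the editors: subject of the clause headed by 'photographed'; is c-commanded by the pronoun; coreference would bind this R-expression — blocked (Principle C).
— the interns: subject of the matrix clause; c-commands the pronoun within its binding domain — blocked (Principle B).

none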